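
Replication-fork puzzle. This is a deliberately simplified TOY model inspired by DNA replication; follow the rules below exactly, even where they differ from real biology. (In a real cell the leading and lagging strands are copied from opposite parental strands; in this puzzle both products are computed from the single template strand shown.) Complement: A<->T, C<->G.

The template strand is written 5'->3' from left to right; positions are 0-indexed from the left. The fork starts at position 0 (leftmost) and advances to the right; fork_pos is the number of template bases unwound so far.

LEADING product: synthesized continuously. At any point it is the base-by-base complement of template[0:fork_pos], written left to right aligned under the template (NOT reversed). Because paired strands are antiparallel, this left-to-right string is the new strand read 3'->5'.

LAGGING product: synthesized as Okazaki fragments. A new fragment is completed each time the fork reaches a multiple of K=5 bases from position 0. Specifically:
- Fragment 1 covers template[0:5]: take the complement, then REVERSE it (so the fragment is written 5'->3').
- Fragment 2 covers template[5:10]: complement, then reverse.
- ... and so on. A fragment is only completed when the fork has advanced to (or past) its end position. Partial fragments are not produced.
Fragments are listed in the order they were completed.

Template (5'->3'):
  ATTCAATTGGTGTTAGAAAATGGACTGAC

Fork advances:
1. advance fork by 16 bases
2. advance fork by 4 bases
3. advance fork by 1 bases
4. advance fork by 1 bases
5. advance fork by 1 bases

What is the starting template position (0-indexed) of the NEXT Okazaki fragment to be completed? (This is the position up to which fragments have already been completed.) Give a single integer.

Step 1: advance 16 -> fork_pos = 0 + 16 = 16. Reached multiple(s) of 5: 5, 10, 15 -> fragments 1-3 completed (3 total).
Step 2: advance 4 -> fork_pos = 16 + 4 = 20. Reached multiple(s) of 5: 20 -> fragment 4 completed (4 total).
Step 3: advance 1 -> fork_pos = 20 + 1 = 21. Next multiple of 5 is 25 (not reached); still 4 fragment(s).
Step 4: advance 1 -> fork_pos = 21 + 1 = 22. Next multiple of 5 is 25 (not reached); still 4 fragment(s).
Step 5: advance 1 -> fork_pos = 22 + 1 = 23. Next multiple of 5 is 25 (not reached); still 4 fragment(s).
4 fragment(s) completed, covering template[0:20] (4 x 5 = 20). The next fragment, fragment 5, covers template[20:25], so it starts at position 20.

Answer: 20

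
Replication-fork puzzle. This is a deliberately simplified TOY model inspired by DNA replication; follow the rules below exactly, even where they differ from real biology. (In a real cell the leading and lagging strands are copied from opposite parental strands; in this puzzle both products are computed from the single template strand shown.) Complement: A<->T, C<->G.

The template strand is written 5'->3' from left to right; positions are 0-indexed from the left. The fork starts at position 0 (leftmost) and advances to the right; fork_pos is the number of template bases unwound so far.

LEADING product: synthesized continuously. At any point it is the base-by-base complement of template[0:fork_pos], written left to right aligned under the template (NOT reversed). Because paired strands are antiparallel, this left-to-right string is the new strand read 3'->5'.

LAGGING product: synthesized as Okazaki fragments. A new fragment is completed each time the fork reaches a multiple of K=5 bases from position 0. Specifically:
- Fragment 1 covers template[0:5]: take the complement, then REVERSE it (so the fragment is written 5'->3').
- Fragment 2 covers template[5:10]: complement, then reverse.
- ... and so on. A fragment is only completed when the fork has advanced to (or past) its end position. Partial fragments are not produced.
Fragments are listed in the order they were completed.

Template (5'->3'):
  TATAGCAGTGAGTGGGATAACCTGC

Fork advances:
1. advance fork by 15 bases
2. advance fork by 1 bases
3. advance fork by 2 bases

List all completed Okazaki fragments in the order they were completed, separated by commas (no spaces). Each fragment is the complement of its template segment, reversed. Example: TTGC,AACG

Answer: CTATA,CACTG,CCACT

Derivation:
Step 1: advance 15 -> fork_pos = 0 + 15 = 15. Reached multiple(s) of 5: 5, 10, 15 -> fragments 1-3 completed (3 total).
Step 2: advance 1 -> fork_pos = 15 + 1 = 16. Next multiple of 5 is 20 (not reached); still 3 fragment(s).
Step 3: advance 2 -> fork_pos = 16 + 2 = 18. Next multiple of 5 is 20 (not reached); still 3 fragment(s).
Final fork_pos = 18, so 3 fragment(s) are complete. Build each: template segment -> complement -> reverse.
Fragment 1: template[0:5] = TATAG -> complement ATATC -> reversed CTATA
Fragment 2: template[5:10] = CAGTG -> complement GTCAC -> reversed CACTG
Fragment 3: template[10:15] = AGTGG -> complement TCACC -> reversed CCACT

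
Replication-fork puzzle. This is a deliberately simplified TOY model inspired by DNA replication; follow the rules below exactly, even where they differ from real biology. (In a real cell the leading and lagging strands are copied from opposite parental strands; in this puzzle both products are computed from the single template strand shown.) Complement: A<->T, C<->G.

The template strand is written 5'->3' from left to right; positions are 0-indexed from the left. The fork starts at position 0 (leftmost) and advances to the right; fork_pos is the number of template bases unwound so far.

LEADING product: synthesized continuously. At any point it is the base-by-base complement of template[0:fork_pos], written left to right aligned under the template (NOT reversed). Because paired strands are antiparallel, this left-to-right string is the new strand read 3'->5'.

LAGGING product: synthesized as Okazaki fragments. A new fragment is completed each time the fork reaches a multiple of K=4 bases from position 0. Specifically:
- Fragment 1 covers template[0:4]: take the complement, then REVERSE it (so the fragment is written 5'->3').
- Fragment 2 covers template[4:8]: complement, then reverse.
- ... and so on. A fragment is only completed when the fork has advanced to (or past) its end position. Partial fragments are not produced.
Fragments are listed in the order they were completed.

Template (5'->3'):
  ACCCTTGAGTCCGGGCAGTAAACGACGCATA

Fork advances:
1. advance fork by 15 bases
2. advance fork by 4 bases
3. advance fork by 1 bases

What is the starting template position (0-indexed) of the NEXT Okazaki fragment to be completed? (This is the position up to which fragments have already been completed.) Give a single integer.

Step 1: advance 15 -> fork_pos = 0 + 15 = 15. Reached multiple(s) of 4: 4, 8, 12 -> fragments 1-3 completed (3 total).
Step 2: advance 4 -> fork_pos = 15 + 4 = 19. Reached multiple(s) of 4: 16 -> fragment 4 completed (4 total).
Step 3: advance 1 -> fork_pos = 19 + 1 = 20. Reached multiple(s) of 4: 20 -> fragment 5 completed (5 total).
5 fragment(s) completed, covering template[0:20] (5 x 4 = 20). The next fragment, fragment 6, covers template[20:24], so it starts at position 20.

Answer: 20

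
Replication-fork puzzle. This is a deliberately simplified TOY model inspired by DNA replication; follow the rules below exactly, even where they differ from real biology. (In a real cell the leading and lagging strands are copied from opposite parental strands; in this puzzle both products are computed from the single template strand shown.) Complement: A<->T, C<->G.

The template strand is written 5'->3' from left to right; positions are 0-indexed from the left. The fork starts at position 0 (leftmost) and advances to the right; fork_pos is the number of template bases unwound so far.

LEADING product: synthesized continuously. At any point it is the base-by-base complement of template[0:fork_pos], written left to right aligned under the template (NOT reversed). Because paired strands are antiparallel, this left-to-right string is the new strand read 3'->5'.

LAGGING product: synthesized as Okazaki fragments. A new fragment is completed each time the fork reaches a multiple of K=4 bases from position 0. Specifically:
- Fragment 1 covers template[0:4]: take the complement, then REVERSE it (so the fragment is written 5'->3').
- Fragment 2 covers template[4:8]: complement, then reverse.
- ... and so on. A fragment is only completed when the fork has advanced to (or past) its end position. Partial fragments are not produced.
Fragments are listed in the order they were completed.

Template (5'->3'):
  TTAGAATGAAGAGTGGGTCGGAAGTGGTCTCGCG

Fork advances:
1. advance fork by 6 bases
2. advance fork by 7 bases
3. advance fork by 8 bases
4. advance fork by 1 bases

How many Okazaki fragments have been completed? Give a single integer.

Step 1: advance 6 -> fork_pos = 0 + 6 = 6. Reached multiple(s) of 4: 4 -> fragment 1 completed (1 total).
Step 2: advance 7 -> fork_pos = 6 + 7 = 13. Reached multiple(s) of 4: 8, 12 -> fragments 2-3 completed (3 total).
Step 3: advance 8 -> fork_pos = 13 + 8 = 21. Reached multiple(s) of 4: 16, 20 -> fragments 4-5 completed (5 total).
Step 4: advance 1 -> fork_pos = 21 + 1 = 22. Next multiple of 4 is 24 (not reached); still 5 fragment(s).
Check: final fork_pos = 22; the multiples of 4 that are <= 22 are 4..20 -> 22 // 4 = 5 completed fragment(s).

Answer: 5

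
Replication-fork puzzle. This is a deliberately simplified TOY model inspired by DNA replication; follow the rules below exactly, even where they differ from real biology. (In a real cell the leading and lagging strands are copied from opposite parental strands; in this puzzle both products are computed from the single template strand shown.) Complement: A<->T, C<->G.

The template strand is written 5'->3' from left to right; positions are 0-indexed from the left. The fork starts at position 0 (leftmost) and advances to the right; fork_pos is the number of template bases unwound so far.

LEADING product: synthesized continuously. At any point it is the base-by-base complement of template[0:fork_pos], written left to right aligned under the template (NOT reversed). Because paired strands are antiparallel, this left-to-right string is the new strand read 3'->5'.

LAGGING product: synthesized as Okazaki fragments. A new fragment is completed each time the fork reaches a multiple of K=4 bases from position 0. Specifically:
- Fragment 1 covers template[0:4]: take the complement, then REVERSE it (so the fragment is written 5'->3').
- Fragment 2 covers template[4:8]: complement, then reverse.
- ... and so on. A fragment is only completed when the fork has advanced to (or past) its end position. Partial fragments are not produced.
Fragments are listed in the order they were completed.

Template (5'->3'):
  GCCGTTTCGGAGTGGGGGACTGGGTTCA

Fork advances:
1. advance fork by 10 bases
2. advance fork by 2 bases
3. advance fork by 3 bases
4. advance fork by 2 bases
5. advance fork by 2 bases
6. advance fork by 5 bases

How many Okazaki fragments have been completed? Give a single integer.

Step 1: advance 10 -> fork_pos = 0 + 10 = 10. Reached multiple(s) of 4: 4, 8 -> fragments 1-2 completed (2 total).
Step 2: advance 2 -> fork_pos = 10 + 2 = 12. Reached multiple(s) of 4: 12 -> fragment 3 completed (3 total).
Step 3: advance 3 -> fork_pos = 12 + 3 = 15. Next multiple of 4 is 16 (not reached); still 3 fragment(s).
Step 4: advance 2 -> fork_pos = 15 + 2 = 17. Reached multiple(s) of 4: 16 -> fragment 4 completed (4 total).
Step 5: advance 2 -> fork_pos = 17 + 2 = 19. Next multiple of 4 is 20 (not reached); still 4 fragment(s).
Step 6: advance 5 -> fork_pos = 19 + 5 = 24. Reached multiple(s) of 4: 20, 24 -> fragments 5-6 completed (6 total).
Check: final fork_pos = 24; the multiples of 4 that are <= 24 are 4..24 -> 24 // 4 = 6 completed fragment(s).

Answer: 6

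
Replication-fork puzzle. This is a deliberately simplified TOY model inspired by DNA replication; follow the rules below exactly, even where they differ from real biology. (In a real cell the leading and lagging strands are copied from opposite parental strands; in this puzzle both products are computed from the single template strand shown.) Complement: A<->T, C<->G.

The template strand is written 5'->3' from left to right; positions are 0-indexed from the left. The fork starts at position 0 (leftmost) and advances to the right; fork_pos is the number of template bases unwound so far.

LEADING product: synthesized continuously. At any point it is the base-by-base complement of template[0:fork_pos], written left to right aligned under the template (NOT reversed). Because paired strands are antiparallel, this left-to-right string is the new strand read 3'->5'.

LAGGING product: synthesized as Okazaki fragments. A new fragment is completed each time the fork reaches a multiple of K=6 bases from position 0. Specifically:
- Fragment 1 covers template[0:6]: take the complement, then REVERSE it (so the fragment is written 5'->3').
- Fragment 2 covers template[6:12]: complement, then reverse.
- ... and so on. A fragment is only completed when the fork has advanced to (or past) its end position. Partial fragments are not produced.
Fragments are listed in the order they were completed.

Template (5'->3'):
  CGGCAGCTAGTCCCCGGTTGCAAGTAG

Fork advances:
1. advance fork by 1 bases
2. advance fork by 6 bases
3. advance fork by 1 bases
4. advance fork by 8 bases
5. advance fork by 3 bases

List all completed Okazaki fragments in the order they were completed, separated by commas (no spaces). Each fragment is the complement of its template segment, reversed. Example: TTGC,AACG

Answer: CTGCCG,GACTAG,ACCGGG

Derivation:
Step 1: advance 1 -> fork_pos = 0 + 1 = 1. Next multiple of 6 is 6 (not reached); still 0 fragment(s).
Step 2: advance 6 -> fork_pos = 1 + 6 = 7. Reached multiple(s) of 6: 6 -> fragment 1 completed (1 total).
Step 3: advance 1 -> fork_pos = 7 + 1 = 8. Next multiple of 6 is 12 (not reached); still 1 fragment(s).
Step 4: advance 8 -> fork_pos = 8 + 8 = 16. Reached multiple(s) of 6: 12 -> fragment 2 completed (2 total).
Step 5: advance 3 -> fork_pos = 16 + 3 = 19. Reached multiple(s) of 6: 18 -> fragment 3 completed (3 total).
Final fork_pos = 19, so 3 fragment(s) are complete. Build each: template segment -> complement -> reverse.
Fragment 1: template[0:6] = CGGCAG -> complement GCCGTC -> reversed CTGCCG
Fragment 2: template[6:12] = CTAGTC -> complement GATCAG -> reversed GACTAG
Fragment 3: template[12:18] = CCCGGT -> complement GGGCCA -> reversed ACCGGG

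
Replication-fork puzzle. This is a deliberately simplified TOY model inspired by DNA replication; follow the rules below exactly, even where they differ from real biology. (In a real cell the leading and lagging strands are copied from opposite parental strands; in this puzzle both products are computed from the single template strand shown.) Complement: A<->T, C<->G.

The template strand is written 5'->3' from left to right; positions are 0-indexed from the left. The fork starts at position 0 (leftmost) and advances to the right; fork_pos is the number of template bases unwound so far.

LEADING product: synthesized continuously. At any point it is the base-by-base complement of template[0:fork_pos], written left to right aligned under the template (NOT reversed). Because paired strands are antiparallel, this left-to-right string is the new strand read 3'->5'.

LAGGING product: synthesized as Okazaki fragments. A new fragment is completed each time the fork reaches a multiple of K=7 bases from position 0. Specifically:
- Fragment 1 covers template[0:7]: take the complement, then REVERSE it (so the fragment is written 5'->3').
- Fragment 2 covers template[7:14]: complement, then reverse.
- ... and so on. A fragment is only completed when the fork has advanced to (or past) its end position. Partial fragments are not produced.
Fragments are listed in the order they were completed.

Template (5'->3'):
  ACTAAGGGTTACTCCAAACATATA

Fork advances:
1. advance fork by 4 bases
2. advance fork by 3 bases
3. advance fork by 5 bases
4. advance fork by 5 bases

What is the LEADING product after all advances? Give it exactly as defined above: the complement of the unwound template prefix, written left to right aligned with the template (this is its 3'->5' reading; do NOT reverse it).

Step 1: advance 4 -> fork_pos = 0 + 4 = 4.
Step 2: advance 3 -> fork_pos = 4 + 3 = 7.
Step 3: advance 5 -> fork_pos = 7 + 5 = 12.
Step 4: advance 5 -> fork_pos = 12 + 5 = 17.
Unwound prefix: template[0:17] = ACTAAGGGTTACTCCAA
Complement it base by base (A<->T, C<->G), keeping left-to-right order:
  [0:5] ACTAA -> TGATT
  [5:10] GGGTT -> CCCAA
  [10:15] ACTCC -> TGAGG
  [15:17] AA -> TT
Concatenate: TGATTCCCAATGAGGTT (length 17; written aligned with the template, i.e. 3'->5').

Answer: TGATTCCCAATGAGGTT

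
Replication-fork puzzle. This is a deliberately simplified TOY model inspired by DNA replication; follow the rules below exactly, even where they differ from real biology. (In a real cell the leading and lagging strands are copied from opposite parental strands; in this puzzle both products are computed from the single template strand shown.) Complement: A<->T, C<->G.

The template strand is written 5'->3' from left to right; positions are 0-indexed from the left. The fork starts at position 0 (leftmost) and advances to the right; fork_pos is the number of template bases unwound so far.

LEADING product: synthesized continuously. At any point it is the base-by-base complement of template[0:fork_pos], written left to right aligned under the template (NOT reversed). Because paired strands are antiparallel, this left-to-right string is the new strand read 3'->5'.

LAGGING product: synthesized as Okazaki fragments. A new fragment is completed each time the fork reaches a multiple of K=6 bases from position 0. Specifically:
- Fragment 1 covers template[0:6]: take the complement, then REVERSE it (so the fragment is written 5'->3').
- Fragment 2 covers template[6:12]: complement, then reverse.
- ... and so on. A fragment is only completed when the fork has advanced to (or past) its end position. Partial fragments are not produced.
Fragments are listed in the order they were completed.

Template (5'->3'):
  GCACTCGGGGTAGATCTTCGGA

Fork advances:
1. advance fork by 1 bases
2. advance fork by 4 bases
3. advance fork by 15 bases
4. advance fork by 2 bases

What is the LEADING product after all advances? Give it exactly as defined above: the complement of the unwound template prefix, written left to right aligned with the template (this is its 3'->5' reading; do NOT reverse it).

Step 1: advance 1 -> fork_pos = 0 + 1 = 1.
Step 2: advance 4 -> fork_pos = 1 + 4 = 5.
Step 3: advance 15 -> fork_pos = 5 + 15 = 20.
Step 4: advance 2 -> fork_pos = 20 + 2 = 22.
Unwound prefix: template[0:22] = GCACTCGGGGTAGATCTTCGGA
Complement it base by base (A<->T, C<->G), keeping left-to-right order:
  [0:5] GCACT -> CGTGA
  [5:10] CGGGG -> GCCCC
  [10:15] TAGAT -> ATCTA
  [15:20] CTTCG -> GAAGC
  [20:22] GA -> CT
Concatenate: CGTGAGCCCCATCTAGAAGCCT (length 22; written aligned with the template, i.e. 3'->5').

Answer: CGTGAGCCCCATCTAGAAGCCT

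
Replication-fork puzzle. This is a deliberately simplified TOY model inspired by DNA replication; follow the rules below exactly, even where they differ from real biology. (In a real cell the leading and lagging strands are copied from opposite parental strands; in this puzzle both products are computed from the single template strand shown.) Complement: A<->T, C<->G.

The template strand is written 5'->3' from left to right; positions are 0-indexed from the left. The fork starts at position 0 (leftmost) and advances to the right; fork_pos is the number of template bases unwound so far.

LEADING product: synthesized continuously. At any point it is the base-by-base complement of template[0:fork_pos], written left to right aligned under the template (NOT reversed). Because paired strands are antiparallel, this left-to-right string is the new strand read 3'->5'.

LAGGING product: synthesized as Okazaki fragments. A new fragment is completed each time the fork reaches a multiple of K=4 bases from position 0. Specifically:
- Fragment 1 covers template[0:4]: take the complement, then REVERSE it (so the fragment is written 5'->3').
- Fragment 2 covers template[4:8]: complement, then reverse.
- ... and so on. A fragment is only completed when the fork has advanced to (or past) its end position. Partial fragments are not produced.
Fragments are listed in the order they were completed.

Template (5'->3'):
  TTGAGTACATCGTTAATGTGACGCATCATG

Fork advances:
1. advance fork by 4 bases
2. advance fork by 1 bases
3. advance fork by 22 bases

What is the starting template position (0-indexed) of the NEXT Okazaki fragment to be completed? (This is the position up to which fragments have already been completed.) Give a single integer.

Step 1: advance 4 -> fork_pos = 0 + 4 = 4. Reached multiple(s) of 4: 4 -> fragment 1 completed (1 total).
Step 2: advance 1 -> fork_pos = 4 + 1 = 5. Next multiple of 4 is 8 (not reached); still 1 fragment(s).
Step 3: advance 22 -> fork_pos = 5 + 22 = 27. Reached multiple(s) of 4: 8, 12, 16, 20, 24 -> fragments 2-6 completed (6 total).
6 fragment(s) completed, covering template[0:24] (6 x 4 = 24). The next fragment, fragment 7, covers template[24:28], so it starts at position 24.

Answer: 24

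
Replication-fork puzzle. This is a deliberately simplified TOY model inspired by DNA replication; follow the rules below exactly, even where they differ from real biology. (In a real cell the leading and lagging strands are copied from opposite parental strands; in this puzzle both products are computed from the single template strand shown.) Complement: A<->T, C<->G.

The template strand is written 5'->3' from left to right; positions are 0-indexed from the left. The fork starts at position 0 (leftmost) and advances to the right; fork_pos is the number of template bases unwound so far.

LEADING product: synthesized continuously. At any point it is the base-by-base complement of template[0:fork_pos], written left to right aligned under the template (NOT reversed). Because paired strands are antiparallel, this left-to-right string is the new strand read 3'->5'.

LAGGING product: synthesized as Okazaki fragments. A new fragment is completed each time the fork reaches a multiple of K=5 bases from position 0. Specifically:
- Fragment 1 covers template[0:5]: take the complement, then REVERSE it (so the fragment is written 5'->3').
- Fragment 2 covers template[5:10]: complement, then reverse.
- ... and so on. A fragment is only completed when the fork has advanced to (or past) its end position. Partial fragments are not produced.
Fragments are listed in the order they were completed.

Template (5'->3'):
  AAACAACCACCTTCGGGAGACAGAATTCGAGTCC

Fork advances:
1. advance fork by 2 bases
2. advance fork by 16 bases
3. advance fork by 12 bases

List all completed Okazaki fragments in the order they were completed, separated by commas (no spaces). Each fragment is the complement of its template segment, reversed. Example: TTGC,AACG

Step 1: advance 2 -> fork_pos = 0 + 2 = 2. Next multiple of 5 is 5 (not reached); still 0 fragment(s).
Step 2: advance 16 -> fork_pos = 2 + 16 = 18. Reached multiple(s) of 5: 5, 10, 15 -> fragments 1-3 completed (3 total).
Step 3: advance 12 -> fork_pos = 18 + 12 = 30. Reached multiple(s) of 5: 20, 25, 30 -> fragments 4-6 completed (6 total).
Final fork_pos = 30, so 6 fragment(s) are complete. Build each: template segment -> complement -> reverse.
Fragment 1: template[0:5] = AAACA -> complement TTTGT -> reversed TGTTT
Fragment 2: template[5:10] = ACCAC -> complement TGGTG -> reversed GTGGT
Fragment 3: template[10:15] = CTTCG -> complement GAAGC -> reversed CGAAG
Fragment 4: template[15:20] = GGAGA -> complement CCTCT -> reversed TCTCC
Fragment 5: template[20:25] = CAGAA -> complement GTCTT -> reversed TTCTG
Fragment 6: template[25:30] = TTCGA -> complement AAGCT -> reversed TCGAA

Answer: TGTTT,GTGGT,CGAAG,TCTCC,TTCTG,TCGAA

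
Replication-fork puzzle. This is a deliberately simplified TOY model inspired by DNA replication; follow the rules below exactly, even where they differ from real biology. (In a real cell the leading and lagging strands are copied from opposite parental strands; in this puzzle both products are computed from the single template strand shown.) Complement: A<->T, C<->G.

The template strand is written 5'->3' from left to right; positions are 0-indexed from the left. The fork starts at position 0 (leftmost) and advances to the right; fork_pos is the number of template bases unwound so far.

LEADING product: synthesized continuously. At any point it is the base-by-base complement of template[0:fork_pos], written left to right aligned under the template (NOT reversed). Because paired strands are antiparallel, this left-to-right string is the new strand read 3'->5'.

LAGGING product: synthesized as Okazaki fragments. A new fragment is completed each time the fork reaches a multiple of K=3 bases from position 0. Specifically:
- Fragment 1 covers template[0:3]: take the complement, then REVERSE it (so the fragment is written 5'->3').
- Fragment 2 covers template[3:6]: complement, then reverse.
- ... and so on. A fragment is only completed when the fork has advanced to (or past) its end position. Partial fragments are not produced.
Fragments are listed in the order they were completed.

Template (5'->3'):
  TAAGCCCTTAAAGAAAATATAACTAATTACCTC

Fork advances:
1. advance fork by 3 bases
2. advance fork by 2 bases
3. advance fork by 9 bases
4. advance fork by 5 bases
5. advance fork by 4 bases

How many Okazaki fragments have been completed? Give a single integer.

Step 1: advance 3 -> fork_pos = 0 + 3 = 3. Reached multiple(s) of 3: 3 -> fragment 1 completed (1 total).
Step 2: advance 2 -> fork_pos = 3 + 2 = 5. Next multiple of 3 is 6 (not reached); still 1 fragment(s).
Step 3: advance 9 -> fork_pos = 5 + 9 = 14. Reached multiple(s) of 3: 6, 9, 12 -> fragments 2-4 completed (4 total).
Step 4: advance 5 -> fork_pos = 14 + 5 = 19. Reached multiple(s) of 3: 15, 18 -> fragments 5-6 completed (6 total).
Step 5: advance 4 -> fork_pos = 19 + 4 = 23. Reached multiple(s) of 3: 21 -> fragment 7 completed (7 total).
Check: final fork_pos = 23; the multiples of 3 that are <= 23 are 3..21 -> 23 // 3 = 7 completed fragment(s).

Answer: 7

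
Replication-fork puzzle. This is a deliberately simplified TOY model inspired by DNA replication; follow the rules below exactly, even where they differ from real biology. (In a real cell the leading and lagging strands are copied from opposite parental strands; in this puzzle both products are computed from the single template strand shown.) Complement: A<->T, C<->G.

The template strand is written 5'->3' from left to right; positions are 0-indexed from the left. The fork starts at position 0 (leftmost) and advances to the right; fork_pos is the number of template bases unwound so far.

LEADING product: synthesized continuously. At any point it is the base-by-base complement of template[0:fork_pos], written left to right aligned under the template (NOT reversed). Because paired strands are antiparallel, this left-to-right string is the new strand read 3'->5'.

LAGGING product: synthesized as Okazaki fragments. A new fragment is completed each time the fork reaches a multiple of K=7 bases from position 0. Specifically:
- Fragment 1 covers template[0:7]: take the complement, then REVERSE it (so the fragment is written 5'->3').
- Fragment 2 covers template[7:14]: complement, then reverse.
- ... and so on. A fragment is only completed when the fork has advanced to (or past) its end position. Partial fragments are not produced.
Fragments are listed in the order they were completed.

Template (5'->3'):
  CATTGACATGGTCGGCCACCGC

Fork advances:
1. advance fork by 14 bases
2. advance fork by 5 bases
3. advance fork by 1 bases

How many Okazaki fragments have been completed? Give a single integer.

Answer: 2

Derivation:
Step 1: advance 14 -> fork_pos = 0 + 14 = 14. Reached multiple(s) of 7: 7, 14 -> fragments 1-2 completed (2 total).
Step 2: advance 5 -> fork_pos = 14 + 5 = 19. Next multiple of 7 is 21 (not reached); still 2 fragment(s).
Step 3: advance 1 -> fork_pos = 19 + 1 = 20. Next multiple of 7 is 21 (not reached); still 2 fragment(s).
Check: final fork_pos = 20; the multiples of 7 that are <= 20 are 7..14 -> 20 // 7 = 2 completed fragment(s).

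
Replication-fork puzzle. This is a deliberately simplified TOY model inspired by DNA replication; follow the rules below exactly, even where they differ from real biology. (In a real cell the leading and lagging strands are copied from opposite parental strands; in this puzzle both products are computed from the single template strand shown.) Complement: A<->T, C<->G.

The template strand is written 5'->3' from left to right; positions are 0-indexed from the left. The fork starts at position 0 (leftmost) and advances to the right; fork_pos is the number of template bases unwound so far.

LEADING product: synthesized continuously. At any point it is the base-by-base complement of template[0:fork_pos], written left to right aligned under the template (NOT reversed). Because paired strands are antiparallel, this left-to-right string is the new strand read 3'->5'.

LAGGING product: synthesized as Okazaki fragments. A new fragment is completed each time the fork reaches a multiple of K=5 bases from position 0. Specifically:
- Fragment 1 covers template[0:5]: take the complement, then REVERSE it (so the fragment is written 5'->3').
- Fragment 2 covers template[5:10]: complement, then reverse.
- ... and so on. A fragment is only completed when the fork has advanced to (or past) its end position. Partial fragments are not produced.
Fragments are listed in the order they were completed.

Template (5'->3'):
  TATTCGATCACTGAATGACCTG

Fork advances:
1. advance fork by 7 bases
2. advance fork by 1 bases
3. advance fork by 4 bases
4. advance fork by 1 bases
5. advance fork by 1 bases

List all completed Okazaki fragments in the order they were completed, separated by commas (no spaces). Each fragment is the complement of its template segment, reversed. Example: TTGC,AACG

Answer: GAATA,TGATC

Derivation:
Step 1: advance 7 -> fork_pos = 0 + 7 = 7. Reached multiple(s) of 5: 5 -> fragment 1 completed (1 total).
Step 2: advance 1 -> fork_pos = 7 + 1 = 8. Next multiple of 5 is 10 (not reached); still 1 fragment(s).
Step 3: advance 4 -> fork_pos = 8 + 4 = 12. Reached multiple(s) of 5: 10 -> fragment 2 completed (2 total).
Step 4: advance 1 -> fork_pos = 12 + 1 = 13. Next multiple of 5 is 15 (not reached); still 2 fragment(s).
Step 5: advance 1 -> fork_pos = 13 + 1 = 14. Next multiple of 5 is 15 (not reached); still 2 fragment(s).
Final fork_pos = 14, so 2 fragment(s) are complete. Build each: template segment -> complement -> reverse.
Fragment 1: template[0:5] = TATTC -> complement ATAAG -> reversed GAATA
Fragment 2: template[5:10] = GATCA -> complement CTAGT -> reversed TGATC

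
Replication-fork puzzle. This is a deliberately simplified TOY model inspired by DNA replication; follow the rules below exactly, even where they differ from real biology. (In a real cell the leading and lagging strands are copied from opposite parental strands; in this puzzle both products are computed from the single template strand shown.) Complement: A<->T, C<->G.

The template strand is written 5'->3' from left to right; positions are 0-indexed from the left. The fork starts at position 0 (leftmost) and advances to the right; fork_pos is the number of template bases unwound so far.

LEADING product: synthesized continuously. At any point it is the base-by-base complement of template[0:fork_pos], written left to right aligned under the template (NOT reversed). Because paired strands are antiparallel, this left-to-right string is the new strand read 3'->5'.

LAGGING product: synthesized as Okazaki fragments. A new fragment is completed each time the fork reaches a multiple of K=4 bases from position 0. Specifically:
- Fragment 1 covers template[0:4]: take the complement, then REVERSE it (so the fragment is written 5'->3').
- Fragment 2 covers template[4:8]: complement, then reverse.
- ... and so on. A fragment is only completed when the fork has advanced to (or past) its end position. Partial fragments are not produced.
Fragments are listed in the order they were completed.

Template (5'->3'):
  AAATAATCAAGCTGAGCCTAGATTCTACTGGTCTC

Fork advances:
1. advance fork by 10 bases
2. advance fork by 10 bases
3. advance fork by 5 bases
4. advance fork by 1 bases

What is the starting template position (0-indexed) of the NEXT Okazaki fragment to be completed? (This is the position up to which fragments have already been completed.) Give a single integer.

Answer: 24

Derivation:
Step 1: advance 10 -> fork_pos = 0 + 10 = 10. Reached multiple(s) of 4: 4, 8 -> fragments 1-2 completed (2 total).
Step 2: advance 10 -> fork_pos = 10 + 10 = 20. Reached multiple(s) of 4: 12, 16, 20 -> fragments 3-5 completed (5 total).
Step 3: advance 5 -> fork_pos = 20 + 5 = 25. Reached multiple(s) of 4: 24 -> fragment 6 completed (6 total).
Step 4: advance 1 -> fork_pos = 25 + 1 = 26. Next multiple of 4 is 28 (not reached); still 6 fragment(s).
6 fragment(s) completed, covering template[0:24] (6 x 4 = 24). The next fragment, fragment 7, covers template[24:28], so it starts at position 24.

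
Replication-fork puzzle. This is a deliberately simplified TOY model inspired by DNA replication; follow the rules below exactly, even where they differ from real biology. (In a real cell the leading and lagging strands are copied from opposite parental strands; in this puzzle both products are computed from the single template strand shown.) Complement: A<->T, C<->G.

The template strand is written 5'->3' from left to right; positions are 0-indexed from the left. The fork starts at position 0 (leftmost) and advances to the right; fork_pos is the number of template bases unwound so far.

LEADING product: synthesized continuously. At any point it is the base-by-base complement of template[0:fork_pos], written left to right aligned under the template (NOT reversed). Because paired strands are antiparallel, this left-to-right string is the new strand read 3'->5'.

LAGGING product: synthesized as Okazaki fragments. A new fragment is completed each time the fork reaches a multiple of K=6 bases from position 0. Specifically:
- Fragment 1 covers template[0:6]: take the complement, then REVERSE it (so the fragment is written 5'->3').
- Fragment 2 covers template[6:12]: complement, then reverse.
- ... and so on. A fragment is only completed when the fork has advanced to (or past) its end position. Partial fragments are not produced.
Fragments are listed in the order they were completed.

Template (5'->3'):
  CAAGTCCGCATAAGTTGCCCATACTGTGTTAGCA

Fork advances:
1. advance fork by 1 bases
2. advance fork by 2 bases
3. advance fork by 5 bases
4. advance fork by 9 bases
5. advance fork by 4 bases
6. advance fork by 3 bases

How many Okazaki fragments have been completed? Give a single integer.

Answer: 4

Derivation:
Step 1: advance 1 -> fork_pos = 0 + 1 = 1. Next multiple of 6 is 6 (not reached); still 0 fragment(s).
Step 2: advance 2 -> fork_pos = 1 + 2 = 3. Next multiple of 6 is 6 (not reached); still 0 fragment(s).
Step 3: advance 5 -> fork_pos = 3 + 5 = 8. Reached multiple(s) of 6: 6 -> fragment 1 completed (1 total).
Step 4: advance 9 -> fork_pos = 8 + 9 = 17. Reached multiple(s) of 6: 12 -> fragment 2 completed (2 total).
Step 5: advance 4 -> fork_pos = 17 + 4 = 21. Reached multiple(s) of 6: 18 -> fragment 3 completed (3 total).
Step 6: advance 3 -> fork_pos = 21 + 3 = 24. Reached multiple(s) of 6: 24 -> fragment 4 completed (4 total).
Check: final fork_pos = 24; the multiples of 6 that are <= 24 are 6..24 -> 24 // 6 = 4 completed fragment(s).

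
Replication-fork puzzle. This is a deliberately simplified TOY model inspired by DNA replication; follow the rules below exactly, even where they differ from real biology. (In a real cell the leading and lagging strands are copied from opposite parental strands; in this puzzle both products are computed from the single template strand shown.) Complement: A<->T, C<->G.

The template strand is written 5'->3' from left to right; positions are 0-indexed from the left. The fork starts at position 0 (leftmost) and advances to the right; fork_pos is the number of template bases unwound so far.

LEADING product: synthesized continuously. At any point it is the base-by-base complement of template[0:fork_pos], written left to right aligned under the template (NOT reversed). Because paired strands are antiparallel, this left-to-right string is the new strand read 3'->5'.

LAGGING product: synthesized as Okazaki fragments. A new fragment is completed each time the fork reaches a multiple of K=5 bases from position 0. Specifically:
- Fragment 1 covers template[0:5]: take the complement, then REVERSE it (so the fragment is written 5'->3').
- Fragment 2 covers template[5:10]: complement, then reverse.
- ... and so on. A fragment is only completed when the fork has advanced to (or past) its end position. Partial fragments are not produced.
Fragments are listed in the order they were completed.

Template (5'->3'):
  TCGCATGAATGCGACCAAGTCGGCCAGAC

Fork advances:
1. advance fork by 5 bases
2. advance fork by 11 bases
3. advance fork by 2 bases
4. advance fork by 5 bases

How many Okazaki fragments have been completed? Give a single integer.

Step 1: advance 5 -> fork_pos = 0 + 5 = 5. Reached multiple(s) of 5: 5 -> fragment 1 completed (1 total).
Step 2: advance 11 -> fork_pos = 5 + 11 = 16. Reached multiple(s) of 5: 10, 15 -> fragments 2-3 completed (3 total).
Step 3: advance 2 -> fork_pos = 16 + 2 = 18. Next multiple of 5 is 20 (not reached); still 3 fragment(s).
Step 4: advance 5 -> fork_pos = 18 + 5 = 23. Reached multiple(s) of 5: 20 -> fragment 4 completed (4 total).
Check: final fork_pos = 23; the multiples of 5 that are <= 23 are 5..20 -> 23 // 5 = 4 completed fragment(s).

Answer: 4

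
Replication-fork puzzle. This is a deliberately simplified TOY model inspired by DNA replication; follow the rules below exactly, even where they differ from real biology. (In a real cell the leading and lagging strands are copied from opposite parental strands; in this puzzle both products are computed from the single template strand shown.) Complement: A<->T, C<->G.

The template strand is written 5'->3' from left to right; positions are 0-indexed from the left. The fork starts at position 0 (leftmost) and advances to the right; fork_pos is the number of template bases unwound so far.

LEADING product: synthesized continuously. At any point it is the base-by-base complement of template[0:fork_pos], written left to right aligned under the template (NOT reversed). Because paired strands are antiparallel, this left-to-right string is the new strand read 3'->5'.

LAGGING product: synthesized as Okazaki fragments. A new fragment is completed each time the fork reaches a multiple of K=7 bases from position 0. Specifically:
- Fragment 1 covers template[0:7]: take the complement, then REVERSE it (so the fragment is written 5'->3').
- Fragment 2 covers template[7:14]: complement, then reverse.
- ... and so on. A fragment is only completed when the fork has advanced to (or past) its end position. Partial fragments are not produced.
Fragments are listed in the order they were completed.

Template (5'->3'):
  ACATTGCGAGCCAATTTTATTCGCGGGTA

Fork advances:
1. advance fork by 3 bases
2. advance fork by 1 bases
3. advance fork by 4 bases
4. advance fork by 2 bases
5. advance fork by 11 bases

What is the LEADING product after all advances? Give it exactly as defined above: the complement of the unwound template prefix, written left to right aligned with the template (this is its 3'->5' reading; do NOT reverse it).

Answer: TGTAACGCTCGGTTAAAATAA

Derivation:
Step 1: advance 3 -> fork_pos = 0 + 3 = 3.
Step 2: advance 1 -> fork_pos = 3 + 1 = 4.
Step 3: advance 4 -> fork_pos = 4 + 4 = 8.
Step 4: advance 2 -> fork_pos = 8 + 2 = 10.
Step 5: advance 11 -> fork_pos = 10 + 11 = 21.
Unwound prefix: template[0:21] = ACATTGCGAGCCAATTTTATT
Complement it base by base (A<->T, C<->G), keeping left-to-right order:
  [0:5] ACATT -> TGTAA
  [5:10] GCGAG -> CGCTC
  [10:15] CCAAT -> GGTTA
  [15:20] TTTAT -> AAATA
  [20:21] T -> A
Concatenate: TGTAACGCTCGGTTAAAATAA (length 21; written aligned with the template, i.e. 3'->5').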